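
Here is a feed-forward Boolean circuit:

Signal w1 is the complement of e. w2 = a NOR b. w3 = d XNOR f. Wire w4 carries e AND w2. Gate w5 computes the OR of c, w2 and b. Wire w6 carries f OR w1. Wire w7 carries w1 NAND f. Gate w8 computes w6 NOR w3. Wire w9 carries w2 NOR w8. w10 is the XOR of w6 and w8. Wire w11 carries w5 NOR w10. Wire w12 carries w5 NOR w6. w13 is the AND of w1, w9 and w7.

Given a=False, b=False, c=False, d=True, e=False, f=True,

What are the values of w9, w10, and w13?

w9 = False  w10 = True  w13 = False

w1 = NOT e = NOT False = True
w2 = a NOR b = False NOR False = True
w3 = d XNOR f = True XNOR True = True
w6 = f OR w1 = True OR True = True
w7 = w1 NAND f = True NAND True = False
w8 = w6 NOR w3 = True NOR True = False
w9 = w2 NOR w8 = True NOR False = False
w10 = w6 XOR w8 = True XOR False = True
w13 = w1 AND w9 AND w7 = True AND False AND False = False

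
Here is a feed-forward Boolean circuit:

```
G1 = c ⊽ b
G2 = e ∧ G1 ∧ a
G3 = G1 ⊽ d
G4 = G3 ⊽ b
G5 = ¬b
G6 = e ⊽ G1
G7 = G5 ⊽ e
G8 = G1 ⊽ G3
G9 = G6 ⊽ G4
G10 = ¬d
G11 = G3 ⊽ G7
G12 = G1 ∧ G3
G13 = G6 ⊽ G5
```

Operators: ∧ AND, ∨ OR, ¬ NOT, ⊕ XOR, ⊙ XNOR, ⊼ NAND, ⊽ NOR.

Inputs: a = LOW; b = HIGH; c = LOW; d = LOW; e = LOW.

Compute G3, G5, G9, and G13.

G3 = HIGH  G5 = LOW  G9 = LOW  G13 = LOW

G1 = c NOR b = LOW NOR HIGH = LOW
G3 = G1 NOR d = LOW NOR LOW = HIGH
G4 = G3 NOR b = HIGH NOR HIGH = LOW
G5 = NOT b = NOT HIGH = LOW
G6 = e NOR G1 = LOW NOR LOW = HIGH
G9 = G6 NOR G4 = HIGH NOR LOW = LOW
G13 = G6 NOR G5 = HIGH NOR LOW = LOW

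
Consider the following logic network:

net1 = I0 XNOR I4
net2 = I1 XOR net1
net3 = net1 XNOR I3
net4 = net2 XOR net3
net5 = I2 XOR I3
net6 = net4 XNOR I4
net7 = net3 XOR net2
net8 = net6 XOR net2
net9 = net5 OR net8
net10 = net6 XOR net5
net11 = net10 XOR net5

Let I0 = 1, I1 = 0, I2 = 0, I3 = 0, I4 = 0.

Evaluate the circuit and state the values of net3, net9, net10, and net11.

net1 = I0 XNOR I4 = 1 XNOR 0 = 0
net2 = I1 XOR net1 = 0 XOR 0 = 0
net3 = net1 XNOR I3 = 0 XNOR 0 = 1
net4 = net2 XOR net3 = 0 XOR 1 = 1
net5 = I2 XOR I3 = 0 XOR 0 = 0
net6 = net4 XNOR I4 = 1 XNOR 0 = 0
net8 = net6 XOR net2 = 0 XOR 0 = 0
net9 = net5 OR net8 = 0 OR 0 = 0
net10 = net6 XOR net5 = 0 XOR 0 = 0
net11 = net10 XOR net5 = 0 XOR 0 = 0

net3 = 1; net9 = 0; net10 = 0; net11 = 0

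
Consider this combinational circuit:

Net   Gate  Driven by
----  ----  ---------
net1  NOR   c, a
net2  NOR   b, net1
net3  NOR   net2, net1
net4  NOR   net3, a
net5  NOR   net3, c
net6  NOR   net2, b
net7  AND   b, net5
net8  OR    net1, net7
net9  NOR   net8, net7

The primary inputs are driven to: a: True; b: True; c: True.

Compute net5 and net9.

net1 = c NOR a = True NOR True = False
net2 = b NOR net1 = True NOR False = False
net3 = net2 NOR net1 = False NOR False = True
net5 = net3 NOR c = True NOR True = False
net7 = b AND net5 = True AND False = False
net8 = net1 OR net7 = False OR False = False
net9 = net8 NOR net7 = False NOR False = True

net5 = False  net9 = True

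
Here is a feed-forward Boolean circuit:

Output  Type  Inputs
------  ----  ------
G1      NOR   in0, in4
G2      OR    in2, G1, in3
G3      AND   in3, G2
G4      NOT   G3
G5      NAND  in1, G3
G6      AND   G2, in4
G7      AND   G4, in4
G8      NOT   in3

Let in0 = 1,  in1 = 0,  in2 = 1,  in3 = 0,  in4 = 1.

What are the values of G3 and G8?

G3 = 0, G8 = 1

G1 = in0 NOR in4 = 1 NOR 1 = 0
G2 = in2 OR G1 OR in3 = 1 OR 0 OR 0 = 1
G3 = in3 AND G2 = 0 AND 1 = 0
G8 = NOT in3 = NOT 0 = 1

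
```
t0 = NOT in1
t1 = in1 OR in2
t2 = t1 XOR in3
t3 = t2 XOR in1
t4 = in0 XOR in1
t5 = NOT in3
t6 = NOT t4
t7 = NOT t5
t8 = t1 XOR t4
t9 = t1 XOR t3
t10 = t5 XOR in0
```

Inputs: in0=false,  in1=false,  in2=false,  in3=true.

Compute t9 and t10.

t9 = true  t10 = false

t1 = in1 OR in2 = false OR false = false
t2 = t1 XOR in3 = false XOR true = true
t3 = t2 XOR in1 = true XOR false = true
t5 = NOT in3 = NOT true = false
t9 = t1 XOR t3 = false XOR true = true
t10 = t5 XOR in0 = false XOR false = false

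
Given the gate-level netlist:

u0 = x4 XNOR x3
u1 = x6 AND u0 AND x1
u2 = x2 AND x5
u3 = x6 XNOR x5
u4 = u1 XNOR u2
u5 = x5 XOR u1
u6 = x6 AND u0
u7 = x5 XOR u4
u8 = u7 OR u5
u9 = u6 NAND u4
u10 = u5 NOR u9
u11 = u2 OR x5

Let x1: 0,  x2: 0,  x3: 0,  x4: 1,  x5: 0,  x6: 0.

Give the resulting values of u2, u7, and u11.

u2 = 0, u7 = 1, u11 = 0

u0 = x4 XNOR x3 = 1 XNOR 0 = 0
u1 = x6 AND u0 AND x1 = 0 AND 0 AND 0 = 0
u2 = x2 AND x5 = 0 AND 0 = 0
u4 = u1 XNOR u2 = 0 XNOR 0 = 1
u7 = x5 XOR u4 = 0 XOR 1 = 1
u11 = u2 OR x5 = 0 OR 0 = 0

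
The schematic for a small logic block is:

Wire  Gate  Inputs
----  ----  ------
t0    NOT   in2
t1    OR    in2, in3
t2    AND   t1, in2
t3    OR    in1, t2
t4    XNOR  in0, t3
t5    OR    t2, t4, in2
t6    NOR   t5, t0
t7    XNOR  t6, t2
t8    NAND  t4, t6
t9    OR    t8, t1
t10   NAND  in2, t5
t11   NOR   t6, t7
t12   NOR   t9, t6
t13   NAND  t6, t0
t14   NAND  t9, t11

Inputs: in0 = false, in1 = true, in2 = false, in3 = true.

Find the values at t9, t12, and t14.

t9 = true, t12 = false, t14 = true

t0 = NOT in2 = NOT false = true
t1 = in2 OR in3 = false OR true = true
t2 = t1 AND in2 = true AND false = false
t3 = in1 OR t2 = true OR false = true
t4 = in0 XNOR t3 = false XNOR true = false
t5 = t2 OR t4 OR in2 = false OR false OR false = false
t6 = t5 NOR t0 = false NOR true = false
t7 = t6 XNOR t2 = false XNOR false = true
t8 = t4 NAND t6 = false NAND false = true
t9 = t8 OR t1 = true OR true = true
t11 = t6 NOR t7 = false NOR true = false
t12 = t9 NOR t6 = true NOR false = false
t14 = t9 NAND t11 = true NAND false = true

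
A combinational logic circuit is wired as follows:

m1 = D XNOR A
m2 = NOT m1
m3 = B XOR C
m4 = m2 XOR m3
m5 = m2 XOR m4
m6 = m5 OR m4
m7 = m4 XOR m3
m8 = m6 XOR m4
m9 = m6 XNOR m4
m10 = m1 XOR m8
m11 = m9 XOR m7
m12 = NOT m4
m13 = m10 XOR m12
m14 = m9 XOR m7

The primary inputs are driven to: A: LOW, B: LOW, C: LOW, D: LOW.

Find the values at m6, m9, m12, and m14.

m1 = D XNOR A = LOW XNOR LOW = HIGH
m2 = NOT m1 = NOT HIGH = LOW
m3 = B XOR C = LOW XOR LOW = LOW
m4 = m2 XOR m3 = LOW XOR LOW = LOW
m5 = m2 XOR m4 = LOW XOR LOW = LOW
m6 = m5 OR m4 = LOW OR LOW = LOW
m7 = m4 XOR m3 = LOW XOR LOW = LOW
m9 = m6 XNOR m4 = LOW XNOR LOW = HIGH
m12 = NOT m4 = NOT LOW = HIGH
m14 = m9 XOR m7 = HIGH XOR LOW = HIGH

m6 = LOW, m9 = HIGH, m12 = HIGH, m14 = HIGH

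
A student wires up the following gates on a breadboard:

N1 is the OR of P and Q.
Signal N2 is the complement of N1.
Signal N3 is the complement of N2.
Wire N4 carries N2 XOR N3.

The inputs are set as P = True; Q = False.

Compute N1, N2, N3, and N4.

N1 = P OR Q = True OR False = True
N2 = NOT N1 = NOT True = False
N3 = NOT N2 = NOT False = True
N4 = N2 XOR N3 = False XOR True = True

N1 = True  N2 = False  N3 = True  N4 = True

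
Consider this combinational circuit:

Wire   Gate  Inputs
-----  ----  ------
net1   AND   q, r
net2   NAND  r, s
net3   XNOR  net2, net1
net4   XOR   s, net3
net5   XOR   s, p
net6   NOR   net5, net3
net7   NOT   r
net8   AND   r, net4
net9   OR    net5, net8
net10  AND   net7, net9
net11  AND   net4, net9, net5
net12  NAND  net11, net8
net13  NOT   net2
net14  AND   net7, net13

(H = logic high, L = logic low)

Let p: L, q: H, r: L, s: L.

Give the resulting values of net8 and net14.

net8 = L; net14 = L

net1 = q AND r = H AND L = L
net2 = r NAND s = L NAND L = H
net3 = net2 XNOR net1 = H XNOR L = L
net4 = s XOR net3 = L XOR L = L
net7 = NOT r = NOT L = H
net8 = r AND net4 = L AND L = L
net13 = NOT net2 = NOT H = L
net14 = net7 AND net13 = H AND L = L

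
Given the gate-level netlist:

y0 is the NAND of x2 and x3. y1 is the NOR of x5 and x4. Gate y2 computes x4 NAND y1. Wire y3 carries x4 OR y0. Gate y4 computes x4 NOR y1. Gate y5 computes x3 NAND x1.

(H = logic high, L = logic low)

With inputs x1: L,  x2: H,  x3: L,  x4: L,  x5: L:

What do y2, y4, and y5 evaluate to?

y1 = x5 NOR x4 = L NOR L = H
y2 = x4 NAND y1 = L NAND H = H
y4 = x4 NOR y1 = L NOR H = L
y5 = x3 NAND x1 = L NAND L = H

y2 = H  y4 = L  y5 = H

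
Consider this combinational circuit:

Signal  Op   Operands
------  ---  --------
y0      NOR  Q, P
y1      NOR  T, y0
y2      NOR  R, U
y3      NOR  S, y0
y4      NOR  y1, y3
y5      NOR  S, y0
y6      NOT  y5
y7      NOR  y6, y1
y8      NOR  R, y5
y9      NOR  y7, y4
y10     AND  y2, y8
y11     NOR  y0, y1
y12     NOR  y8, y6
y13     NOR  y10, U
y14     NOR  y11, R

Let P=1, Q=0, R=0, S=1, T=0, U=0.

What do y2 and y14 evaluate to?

y2 = 1  y14 = 1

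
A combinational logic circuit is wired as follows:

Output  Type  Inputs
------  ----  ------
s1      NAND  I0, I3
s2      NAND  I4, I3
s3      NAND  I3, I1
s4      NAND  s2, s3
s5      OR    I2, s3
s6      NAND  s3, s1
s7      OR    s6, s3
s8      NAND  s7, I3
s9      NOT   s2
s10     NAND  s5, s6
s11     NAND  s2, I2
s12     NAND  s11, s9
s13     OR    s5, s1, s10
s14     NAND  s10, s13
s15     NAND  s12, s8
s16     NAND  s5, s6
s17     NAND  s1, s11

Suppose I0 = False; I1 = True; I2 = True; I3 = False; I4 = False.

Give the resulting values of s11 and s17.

s11 = False  s17 = True

s1 = I0 NAND I3 = False NAND False = True
s2 = I4 NAND I3 = False NAND False = True
s11 = s2 NAND I2 = True NAND True = False
s17 = s1 NAND s11 = True NAND False = True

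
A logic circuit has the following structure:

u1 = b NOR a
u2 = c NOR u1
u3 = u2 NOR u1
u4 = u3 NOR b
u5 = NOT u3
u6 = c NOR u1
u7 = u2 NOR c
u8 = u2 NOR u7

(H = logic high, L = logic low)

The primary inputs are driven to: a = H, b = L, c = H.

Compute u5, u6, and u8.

u1 = b NOR a = L NOR H = L
u2 = c NOR u1 = H NOR L = L
u3 = u2 NOR u1 = L NOR L = H
u5 = NOT u3 = NOT H = L
u6 = c NOR u1 = H NOR L = L
u7 = u2 NOR c = L NOR H = L
u8 = u2 NOR u7 = L NOR L = H

u5 = L; u6 = L; u8 = H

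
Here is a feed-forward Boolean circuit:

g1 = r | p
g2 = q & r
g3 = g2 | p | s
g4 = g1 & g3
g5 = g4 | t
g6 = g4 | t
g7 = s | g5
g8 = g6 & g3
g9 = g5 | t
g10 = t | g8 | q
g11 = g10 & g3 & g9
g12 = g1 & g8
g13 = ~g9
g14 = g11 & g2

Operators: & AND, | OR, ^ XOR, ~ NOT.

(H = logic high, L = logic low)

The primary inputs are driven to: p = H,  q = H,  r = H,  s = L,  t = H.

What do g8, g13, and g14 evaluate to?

g8 = H, g13 = L, g14 = H

g1 = r OR p = H OR H = H
g2 = q AND r = H AND H = H
g3 = g2 OR p OR s = H OR H OR L = H
g4 = g1 AND g3 = H AND H = H
g5 = g4 OR t = H OR H = H
g6 = g4 OR t = H OR H = H
g8 = g6 AND g3 = H AND H = H
g9 = g5 OR t = H OR H = H
g10 = t OR g8 OR q = H OR H OR H = H
g11 = g10 AND g3 AND g9 = H AND H AND H = H
g13 = NOT g9 = NOT H = L
g14 = g11 AND g2 = H AND H = H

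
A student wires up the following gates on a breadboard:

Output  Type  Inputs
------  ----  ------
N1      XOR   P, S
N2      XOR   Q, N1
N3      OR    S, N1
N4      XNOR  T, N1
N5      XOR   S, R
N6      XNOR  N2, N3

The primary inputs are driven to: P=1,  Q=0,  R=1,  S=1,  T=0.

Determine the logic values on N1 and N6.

N1 = 0, N6 = 0

N1 = P XOR S = 1 XOR 1 = 0
N2 = Q XOR N1 = 0 XOR 0 = 0
N3 = S OR N1 = 1 OR 0 = 1
N6 = N2 XNOR N3 = 0 XNOR 1 = 0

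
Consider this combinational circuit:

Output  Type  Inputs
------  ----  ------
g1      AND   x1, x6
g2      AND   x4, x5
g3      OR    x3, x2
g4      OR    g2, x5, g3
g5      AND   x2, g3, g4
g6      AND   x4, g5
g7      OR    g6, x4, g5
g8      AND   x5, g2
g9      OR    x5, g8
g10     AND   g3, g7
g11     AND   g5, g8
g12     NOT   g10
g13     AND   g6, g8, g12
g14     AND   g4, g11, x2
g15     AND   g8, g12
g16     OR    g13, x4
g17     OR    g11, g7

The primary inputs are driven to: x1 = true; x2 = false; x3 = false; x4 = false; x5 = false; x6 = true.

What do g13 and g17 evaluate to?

g13 = false  g17 = false

g2 = x4 AND x5 = false AND false = false
g3 = x3 OR x2 = false OR false = false
g4 = g2 OR x5 OR g3 = false OR false OR false = false
g5 = x2 AND g3 AND g4 = false AND false AND false = false
g6 = x4 AND g5 = false AND false = false
g7 = g6 OR x4 OR g5 = false OR false OR false = false
g8 = x5 AND g2 = false AND false = false
g10 = g3 AND g7 = false AND false = false
g11 = g5 AND g8 = false AND false = false
g12 = NOT g10 = NOT false = true
g13 = g6 AND g8 AND g12 = false AND false AND true = false
g17 = g11 OR g7 = false OR false = false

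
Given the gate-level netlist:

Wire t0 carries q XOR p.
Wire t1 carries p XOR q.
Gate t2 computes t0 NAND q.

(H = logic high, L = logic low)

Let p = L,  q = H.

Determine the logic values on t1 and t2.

t1 = H, t2 = L

t0 = q XOR p = H XOR L = H
t1 = p XOR q = L XOR H = H
t2 = t0 NAND q = H NAND H = L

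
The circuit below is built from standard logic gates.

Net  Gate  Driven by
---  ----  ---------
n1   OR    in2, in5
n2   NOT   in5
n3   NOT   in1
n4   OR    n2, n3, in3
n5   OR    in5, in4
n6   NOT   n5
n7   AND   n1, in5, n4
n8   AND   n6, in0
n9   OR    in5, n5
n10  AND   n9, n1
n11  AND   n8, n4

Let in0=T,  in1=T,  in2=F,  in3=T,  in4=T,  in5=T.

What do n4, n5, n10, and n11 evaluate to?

n1 = in2 OR in5 = F OR T = T
n2 = NOT in5 = NOT T = F
n3 = NOT in1 = NOT T = F
n4 = n2 OR n3 OR in3 = F OR F OR T = T
n5 = in5 OR in4 = T OR T = T
n6 = NOT n5 = NOT T = F
n8 = n6 AND in0 = F AND T = F
n9 = in5 OR n5 = T OR T = T
n10 = n9 AND n1 = T AND T = T
n11 = n8 AND n4 = F AND T = F

n4 = T, n5 = T, n10 = T, n11 = F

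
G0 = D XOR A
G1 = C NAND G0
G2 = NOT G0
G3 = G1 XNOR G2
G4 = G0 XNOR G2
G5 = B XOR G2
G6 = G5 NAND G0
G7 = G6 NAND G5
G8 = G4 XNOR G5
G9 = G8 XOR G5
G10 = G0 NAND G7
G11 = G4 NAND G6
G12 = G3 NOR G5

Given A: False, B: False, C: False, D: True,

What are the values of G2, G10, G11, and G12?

G0 = D XOR A = True XOR False = True
G1 = C NAND G0 = False NAND True = True
G2 = NOT G0 = NOT True = False
G3 = G1 XNOR G2 = True XNOR False = False
G4 = G0 XNOR G2 = True XNOR False = False
G5 = B XOR G2 = False XOR False = False
G6 = G5 NAND G0 = False NAND True = True
G7 = G6 NAND G5 = True NAND False = True
G10 = G0 NAND G7 = True NAND True = False
G11 = G4 NAND G6 = False NAND True = True
G12 = G3 NOR G5 = False NOR False = True

G2 = False  G10 = False  G11 = True  G12 = True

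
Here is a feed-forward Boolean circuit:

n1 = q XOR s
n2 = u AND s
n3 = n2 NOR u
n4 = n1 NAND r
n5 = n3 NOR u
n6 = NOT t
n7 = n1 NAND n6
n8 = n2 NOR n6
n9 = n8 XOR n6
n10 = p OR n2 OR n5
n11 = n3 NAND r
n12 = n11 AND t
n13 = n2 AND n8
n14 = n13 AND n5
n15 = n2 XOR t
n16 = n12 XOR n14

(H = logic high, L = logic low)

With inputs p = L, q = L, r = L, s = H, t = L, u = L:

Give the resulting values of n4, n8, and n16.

n1 = q XOR s = L XOR H = H
n2 = u AND s = L AND H = L
n3 = n2 NOR u = L NOR L = H
n4 = n1 NAND r = H NAND L = H
n5 = n3 NOR u = H NOR L = L
n6 = NOT t = NOT L = H
n8 = n2 NOR n6 = L NOR H = L
n11 = n3 NAND r = H NAND L = H
n12 = n11 AND t = H AND L = L
n13 = n2 AND n8 = L AND L = L
n14 = n13 AND n5 = L AND L = L
n16 = n12 XOR n14 = L XOR L = L

n4 = H; n8 = L; n16 = L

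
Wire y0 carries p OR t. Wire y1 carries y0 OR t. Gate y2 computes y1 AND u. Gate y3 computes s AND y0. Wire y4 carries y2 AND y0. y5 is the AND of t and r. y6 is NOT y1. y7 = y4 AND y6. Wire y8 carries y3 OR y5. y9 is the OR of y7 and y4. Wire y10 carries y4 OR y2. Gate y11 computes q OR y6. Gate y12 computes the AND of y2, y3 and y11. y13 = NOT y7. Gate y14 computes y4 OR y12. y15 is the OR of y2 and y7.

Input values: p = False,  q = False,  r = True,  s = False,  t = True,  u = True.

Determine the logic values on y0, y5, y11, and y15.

y0 = p OR t = False OR True = True
y1 = y0 OR t = True OR True = True
y2 = y1 AND u = True AND True = True
y4 = y2 AND y0 = True AND True = True
y5 = t AND r = True AND True = True
y6 = NOT y1 = NOT True = False
y7 = y4 AND y6 = True AND False = False
y11 = q OR y6 = False OR False = False
y15 = y2 OR y7 = True OR False = True

y0 = True  y5 = True  y11 = False  y15 = True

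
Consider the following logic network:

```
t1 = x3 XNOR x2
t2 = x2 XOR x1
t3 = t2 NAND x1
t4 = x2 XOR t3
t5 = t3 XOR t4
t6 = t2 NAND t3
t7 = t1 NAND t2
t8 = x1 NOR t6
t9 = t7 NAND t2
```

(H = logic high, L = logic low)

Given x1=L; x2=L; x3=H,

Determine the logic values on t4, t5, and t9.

t4 = H, t5 = L, t9 = H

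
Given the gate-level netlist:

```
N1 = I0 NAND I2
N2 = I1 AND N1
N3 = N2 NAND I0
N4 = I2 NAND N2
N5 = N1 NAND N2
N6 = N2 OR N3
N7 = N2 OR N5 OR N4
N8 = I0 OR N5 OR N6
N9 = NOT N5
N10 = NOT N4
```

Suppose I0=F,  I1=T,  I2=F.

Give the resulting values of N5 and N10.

N5 = F; N10 = F

N1 = I0 NAND I2 = F NAND F = T
N2 = I1 AND N1 = T AND T = T
N4 = I2 NAND N2 = F NAND T = T
N5 = N1 NAND N2 = T NAND T = F
N10 = NOT N4 = NOT T = F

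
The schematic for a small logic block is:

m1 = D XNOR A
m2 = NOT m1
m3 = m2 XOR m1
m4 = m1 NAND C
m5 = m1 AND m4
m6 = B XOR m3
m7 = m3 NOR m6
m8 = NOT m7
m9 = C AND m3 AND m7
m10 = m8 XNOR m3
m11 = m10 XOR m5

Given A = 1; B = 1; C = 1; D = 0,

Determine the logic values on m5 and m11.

m1 = D XNOR A = 0 XNOR 1 = 0
m2 = NOT m1 = NOT 0 = 1
m3 = m2 XOR m1 = 1 XOR 0 = 1
m4 = m1 NAND C = 0 NAND 1 = 1
m5 = m1 AND m4 = 0 AND 1 = 0
m6 = B XOR m3 = 1 XOR 1 = 0
m7 = m3 NOR m6 = 1 NOR 0 = 0
m8 = NOT m7 = NOT 0 = 1
m10 = m8 XNOR m3 = 1 XNOR 1 = 1
m11 = m10 XOR m5 = 1 XOR 0 = 1

m5 = 0  m11 = 1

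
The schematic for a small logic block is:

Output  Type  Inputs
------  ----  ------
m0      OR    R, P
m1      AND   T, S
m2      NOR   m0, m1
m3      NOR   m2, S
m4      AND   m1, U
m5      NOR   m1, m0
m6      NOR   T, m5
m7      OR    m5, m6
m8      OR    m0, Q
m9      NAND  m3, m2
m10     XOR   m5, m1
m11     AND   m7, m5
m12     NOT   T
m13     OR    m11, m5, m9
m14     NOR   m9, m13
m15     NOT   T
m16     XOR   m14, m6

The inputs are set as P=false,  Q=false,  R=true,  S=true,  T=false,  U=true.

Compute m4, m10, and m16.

m0 = R OR P = true OR false = true
m1 = T AND S = false AND true = false
m2 = m0 NOR m1 = true NOR false = false
m3 = m2 NOR S = false NOR true = false
m4 = m1 AND U = false AND true = false
m5 = m1 NOR m0 = false NOR true = false
m6 = T NOR m5 = false NOR false = true
m7 = m5 OR m6 = false OR true = true
m9 = m3 NAND m2 = false NAND false = true
m10 = m5 XOR m1 = false XOR false = false
m11 = m7 AND m5 = true AND false = false
m13 = m11 OR m5 OR m9 = false OR false OR true = true
m14 = m9 NOR m13 = true NOR true = false
m16 = m14 XOR m6 = false XOR true = true

m4 = false; m10 = false; m16 = true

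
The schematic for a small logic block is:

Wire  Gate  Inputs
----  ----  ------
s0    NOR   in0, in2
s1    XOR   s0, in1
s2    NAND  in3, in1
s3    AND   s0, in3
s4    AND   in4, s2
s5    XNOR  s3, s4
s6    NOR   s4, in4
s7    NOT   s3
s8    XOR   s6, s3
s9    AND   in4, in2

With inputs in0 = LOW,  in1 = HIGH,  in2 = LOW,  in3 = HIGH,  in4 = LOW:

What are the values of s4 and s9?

s2 = in3 NAND in1 = HIGH NAND HIGH = LOW
s4 = in4 AND s2 = LOW AND LOW = LOW
s9 = in4 AND in2 = LOW AND LOW = LOW

s4 = LOW; s9 = LOW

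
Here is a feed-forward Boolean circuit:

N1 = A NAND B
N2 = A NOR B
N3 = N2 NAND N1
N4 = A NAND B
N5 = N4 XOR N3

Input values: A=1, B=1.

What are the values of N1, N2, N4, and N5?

N1 = 0; N2 = 0; N4 = 0; N5 = 1

N1 = A NAND B = 1 NAND 1 = 0
N2 = A NOR B = 1 NOR 1 = 0
N3 = N2 NAND N1 = 0 NAND 0 = 1
N4 = A NAND B = 1 NAND 1 = 0
N5 = N4 XOR N3 = 0 XOR 1 = 1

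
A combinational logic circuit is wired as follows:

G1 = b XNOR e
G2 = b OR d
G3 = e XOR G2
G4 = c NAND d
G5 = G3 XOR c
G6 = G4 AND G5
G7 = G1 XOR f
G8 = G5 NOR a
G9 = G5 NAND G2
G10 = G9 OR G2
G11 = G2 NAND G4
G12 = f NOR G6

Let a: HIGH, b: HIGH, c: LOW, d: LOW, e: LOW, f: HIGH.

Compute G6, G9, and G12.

G2 = b OR d = HIGH OR LOW = HIGH
G3 = e XOR G2 = LOW XOR HIGH = HIGH
G4 = c NAND d = LOW NAND LOW = HIGH
G5 = G3 XOR c = HIGH XOR LOW = HIGH
G6 = G4 AND G5 = HIGH AND HIGH = HIGH
G9 = G5 NAND G2 = HIGH NAND HIGH = LOW
G12 = f NOR G6 = HIGH NOR HIGH = LOW

G6 = HIGH  G9 = LOW  G12 = LOW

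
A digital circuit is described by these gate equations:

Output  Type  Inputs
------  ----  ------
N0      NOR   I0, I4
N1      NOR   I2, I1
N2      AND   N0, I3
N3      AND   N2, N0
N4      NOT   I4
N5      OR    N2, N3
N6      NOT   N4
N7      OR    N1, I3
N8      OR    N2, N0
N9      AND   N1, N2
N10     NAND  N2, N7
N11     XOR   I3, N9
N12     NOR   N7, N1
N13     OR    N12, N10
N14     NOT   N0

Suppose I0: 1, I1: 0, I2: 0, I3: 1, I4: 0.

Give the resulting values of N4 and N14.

N4 = 1  N14 = 1

N0 = I0 NOR I4 = 1 NOR 0 = 0
N4 = NOT I4 = NOT 0 = 1
N14 = NOT N0 = NOT 0 = 1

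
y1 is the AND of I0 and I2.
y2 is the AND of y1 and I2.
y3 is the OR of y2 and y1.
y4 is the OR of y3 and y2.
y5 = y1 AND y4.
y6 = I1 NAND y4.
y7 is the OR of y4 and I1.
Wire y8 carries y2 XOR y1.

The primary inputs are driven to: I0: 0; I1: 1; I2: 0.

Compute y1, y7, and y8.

y1 = 0, y7 = 1, y8 = 0

y1 = I0 AND I2 = 0 AND 0 = 0
y2 = y1 AND I2 = 0 AND 0 = 0
y3 = y2 OR y1 = 0 OR 0 = 0
y4 = y3 OR y2 = 0 OR 0 = 0
y7 = y4 OR I1 = 0 OR 1 = 1
y8 = y2 XOR y1 = 0 XOR 0 = 0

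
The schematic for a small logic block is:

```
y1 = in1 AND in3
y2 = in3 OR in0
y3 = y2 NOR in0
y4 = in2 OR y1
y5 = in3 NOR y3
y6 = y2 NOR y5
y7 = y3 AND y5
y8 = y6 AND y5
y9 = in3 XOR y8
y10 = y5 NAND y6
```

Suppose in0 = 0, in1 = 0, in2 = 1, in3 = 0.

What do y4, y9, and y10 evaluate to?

y4 = 1  y9 = 0  y10 = 1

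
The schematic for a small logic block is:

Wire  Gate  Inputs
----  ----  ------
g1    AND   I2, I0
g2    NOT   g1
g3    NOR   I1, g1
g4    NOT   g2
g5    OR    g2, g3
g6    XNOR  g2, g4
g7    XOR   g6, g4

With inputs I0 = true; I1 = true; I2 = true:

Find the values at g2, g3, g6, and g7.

g2 = false, g3 = false, g6 = false, g7 = true

g1 = I2 AND I0 = true AND true = true
g2 = NOT g1 = NOT true = false
g3 = I1 NOR g1 = true NOR true = false
g4 = NOT g2 = NOT false = true
g6 = g2 XNOR g4 = false XNOR true = false
g7 = g6 XOR g4 = false XOR true = true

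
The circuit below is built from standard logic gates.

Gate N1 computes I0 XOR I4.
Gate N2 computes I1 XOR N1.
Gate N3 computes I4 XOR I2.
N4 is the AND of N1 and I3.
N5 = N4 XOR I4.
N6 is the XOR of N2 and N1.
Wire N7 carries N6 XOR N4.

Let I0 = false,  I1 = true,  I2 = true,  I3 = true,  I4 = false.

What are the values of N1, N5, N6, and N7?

N1 = false, N5 = false, N6 = true, N7 = true

N1 = I0 XOR I4 = false XOR false = false
N2 = I1 XOR N1 = true XOR false = true
N4 = N1 AND I3 = false AND true = false
N5 = N4 XOR I4 = false XOR false = false
N6 = N2 XOR N1 = true XOR false = true
N7 = N6 XOR N4 = true XOR false = true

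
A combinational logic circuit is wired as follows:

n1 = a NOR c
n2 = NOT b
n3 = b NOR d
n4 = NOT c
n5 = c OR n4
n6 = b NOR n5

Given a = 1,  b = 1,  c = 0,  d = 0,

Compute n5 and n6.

n4 = NOT c = NOT 0 = 1
n5 = c OR n4 = 0 OR 1 = 1
n6 = b NOR n5 = 1 NOR 1 = 0

n5 = 1; n6 = 0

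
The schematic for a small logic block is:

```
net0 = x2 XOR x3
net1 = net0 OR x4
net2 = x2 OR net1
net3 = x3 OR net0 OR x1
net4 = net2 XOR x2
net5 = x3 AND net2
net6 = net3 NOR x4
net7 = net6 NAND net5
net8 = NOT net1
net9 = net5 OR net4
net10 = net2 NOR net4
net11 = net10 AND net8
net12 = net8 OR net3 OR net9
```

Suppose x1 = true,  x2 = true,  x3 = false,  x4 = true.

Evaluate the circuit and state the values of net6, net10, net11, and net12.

net0 = x2 XOR x3 = true XOR false = true
net1 = net0 OR x4 = true OR true = true
net2 = x2 OR net1 = true OR true = true
net3 = x3 OR net0 OR x1 = false OR true OR true = true
net4 = net2 XOR x2 = true XOR true = false
net5 = x3 AND net2 = false AND true = false
net6 = net3 NOR x4 = true NOR true = false
net8 = NOT net1 = NOT true = false
net9 = net5 OR net4 = false OR false = false
net10 = net2 NOR net4 = true NOR false = false
net11 = net10 AND net8 = false AND false = false
net12 = net8 OR net3 OR net9 = false OR true OR false = true

net6 = false, net10 = false, net11 = false, net12 = true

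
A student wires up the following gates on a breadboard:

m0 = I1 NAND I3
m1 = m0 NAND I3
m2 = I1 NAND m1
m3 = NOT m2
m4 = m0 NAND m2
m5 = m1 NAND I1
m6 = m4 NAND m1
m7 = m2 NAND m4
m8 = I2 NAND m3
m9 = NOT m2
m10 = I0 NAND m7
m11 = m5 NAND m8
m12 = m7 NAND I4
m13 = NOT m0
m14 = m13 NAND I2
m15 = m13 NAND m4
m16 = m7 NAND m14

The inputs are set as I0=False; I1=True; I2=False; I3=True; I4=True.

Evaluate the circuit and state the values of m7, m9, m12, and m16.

m0 = I1 NAND I3 = True NAND True = False
m1 = m0 NAND I3 = False NAND True = True
m2 = I1 NAND m1 = True NAND True = False
m4 = m0 NAND m2 = False NAND False = True
m7 = m2 NAND m4 = False NAND True = True
m9 = NOT m2 = NOT False = True
m12 = m7 NAND I4 = True NAND True = False
m13 = NOT m0 = NOT False = True
m14 = m13 NAND I2 = True NAND False = True
m16 = m7 NAND m14 = True NAND True = False

m7 = True; m9 = True; m12 = False; m16 = False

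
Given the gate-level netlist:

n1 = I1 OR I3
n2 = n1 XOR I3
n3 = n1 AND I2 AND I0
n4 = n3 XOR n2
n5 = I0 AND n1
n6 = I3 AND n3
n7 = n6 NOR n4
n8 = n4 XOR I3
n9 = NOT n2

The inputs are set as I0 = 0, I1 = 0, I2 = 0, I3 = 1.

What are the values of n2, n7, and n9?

n1 = I1 OR I3 = 0 OR 1 = 1
n2 = n1 XOR I3 = 1 XOR 1 = 0
n3 = n1 AND I2 AND I0 = 1 AND 0 AND 0 = 0
n4 = n3 XOR n2 = 0 XOR 0 = 0
n6 = I3 AND n3 = 1 AND 0 = 0
n7 = n6 NOR n4 = 0 NOR 0 = 1
n9 = NOT n2 = NOT 0 = 1

n2 = 0  n7 = 1  n9 = 1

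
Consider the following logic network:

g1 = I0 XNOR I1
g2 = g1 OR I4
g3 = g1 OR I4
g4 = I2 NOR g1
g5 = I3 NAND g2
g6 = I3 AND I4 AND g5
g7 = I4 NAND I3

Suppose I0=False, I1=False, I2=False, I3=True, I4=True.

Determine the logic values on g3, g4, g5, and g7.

g3 = True, g4 = False, g5 = False, g7 = False

g1 = I0 XNOR I1 = False XNOR False = True
g2 = g1 OR I4 = True OR True = True
g3 = g1 OR I4 = True OR True = True
g4 = I2 NOR g1 = False NOR True = False
g5 = I3 NAND g2 = True NAND True = False
g7 = I4 NAND I3 = True NAND True = False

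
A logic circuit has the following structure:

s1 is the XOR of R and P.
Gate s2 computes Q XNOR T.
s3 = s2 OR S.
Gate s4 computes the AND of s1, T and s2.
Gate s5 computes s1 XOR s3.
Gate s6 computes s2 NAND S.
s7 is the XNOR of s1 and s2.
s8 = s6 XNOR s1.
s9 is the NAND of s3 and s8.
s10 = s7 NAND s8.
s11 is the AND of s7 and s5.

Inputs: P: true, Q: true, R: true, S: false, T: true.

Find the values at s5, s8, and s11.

s1 = R XOR P = true XOR true = false
s2 = Q XNOR T = true XNOR true = true
s3 = s2 OR S = true OR false = true
s5 = s1 XOR s3 = false XOR true = true
s6 = s2 NAND S = true NAND false = true
s7 = s1 XNOR s2 = false XNOR true = false
s8 = s6 XNOR s1 = true XNOR false = false
s11 = s7 AND s5 = false AND true = false

s5 = true; s8 = false; s11 = false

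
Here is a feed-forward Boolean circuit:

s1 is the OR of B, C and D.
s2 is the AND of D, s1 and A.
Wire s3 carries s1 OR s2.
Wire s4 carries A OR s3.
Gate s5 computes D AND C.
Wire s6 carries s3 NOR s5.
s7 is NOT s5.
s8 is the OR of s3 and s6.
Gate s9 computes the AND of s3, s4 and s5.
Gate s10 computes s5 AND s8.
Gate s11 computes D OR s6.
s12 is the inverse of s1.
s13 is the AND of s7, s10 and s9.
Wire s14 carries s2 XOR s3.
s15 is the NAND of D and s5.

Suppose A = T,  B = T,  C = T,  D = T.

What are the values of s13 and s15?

s1 = B OR C OR D = T OR T OR T = T
s2 = D AND s1 AND A = T AND T AND T = T
s3 = s1 OR s2 = T OR T = T
s4 = A OR s3 = T OR T = T
s5 = D AND C = T AND T = T
s6 = s3 NOR s5 = T NOR T = F
s7 = NOT s5 = NOT T = F
s8 = s3 OR s6 = T OR F = T
s9 = s3 AND s4 AND s5 = T AND T AND T = T
s10 = s5 AND s8 = T AND T = T
s13 = s7 AND s10 AND s9 = F AND T AND T = F
s15 = D NAND s5 = T NAND T = F

s13 = F; s15 = F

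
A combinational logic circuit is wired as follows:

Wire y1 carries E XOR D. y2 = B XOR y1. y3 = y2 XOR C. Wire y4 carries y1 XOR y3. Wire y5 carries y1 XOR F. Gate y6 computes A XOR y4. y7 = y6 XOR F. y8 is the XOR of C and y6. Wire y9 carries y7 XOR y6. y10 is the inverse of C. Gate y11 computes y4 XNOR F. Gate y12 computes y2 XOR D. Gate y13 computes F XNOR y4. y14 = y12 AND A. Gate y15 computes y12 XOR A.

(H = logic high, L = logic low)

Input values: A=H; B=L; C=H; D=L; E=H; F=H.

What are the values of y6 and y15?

y1 = E XOR D = H XOR L = H
y2 = B XOR y1 = L XOR H = H
y3 = y2 XOR C = H XOR H = L
y4 = y1 XOR y3 = H XOR L = H
y6 = A XOR y4 = H XOR H = L
y12 = y2 XOR D = H XOR L = H
y15 = y12 XOR A = H XOR H = L

y6 = L, y15 = L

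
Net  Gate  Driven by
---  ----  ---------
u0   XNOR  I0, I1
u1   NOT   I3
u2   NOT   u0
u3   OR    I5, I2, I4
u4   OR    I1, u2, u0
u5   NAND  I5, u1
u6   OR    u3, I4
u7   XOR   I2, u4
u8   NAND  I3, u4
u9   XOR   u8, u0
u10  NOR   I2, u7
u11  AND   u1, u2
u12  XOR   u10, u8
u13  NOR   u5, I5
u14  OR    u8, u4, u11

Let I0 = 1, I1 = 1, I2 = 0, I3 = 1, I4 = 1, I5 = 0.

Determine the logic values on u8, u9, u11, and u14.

u8 = 0  u9 = 1  u11 = 0  u14 = 1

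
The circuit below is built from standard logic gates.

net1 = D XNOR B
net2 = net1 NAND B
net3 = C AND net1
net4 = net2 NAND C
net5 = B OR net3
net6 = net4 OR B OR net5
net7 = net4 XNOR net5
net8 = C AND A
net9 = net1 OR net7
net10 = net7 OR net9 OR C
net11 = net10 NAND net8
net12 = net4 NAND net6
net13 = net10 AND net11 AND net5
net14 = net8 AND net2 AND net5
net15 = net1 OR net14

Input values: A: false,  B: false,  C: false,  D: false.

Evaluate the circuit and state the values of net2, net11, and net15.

net1 = D XNOR B = false XNOR false = true
net2 = net1 NAND B = true NAND false = true
net3 = C AND net1 = false AND true = false
net4 = net2 NAND C = true NAND false = true
net5 = B OR net3 = false OR false = false
net7 = net4 XNOR net5 = true XNOR false = false
net8 = C AND A = false AND false = false
net9 = net1 OR net7 = true OR false = true
net10 = net7 OR net9 OR C = false OR true OR false = true
net11 = net10 NAND net8 = true NAND false = true
net14 = net8 AND net2 AND net5 = false AND true AND false = false
net15 = net1 OR net14 = true OR false = true

net2 = true, net11 = true, net15 = true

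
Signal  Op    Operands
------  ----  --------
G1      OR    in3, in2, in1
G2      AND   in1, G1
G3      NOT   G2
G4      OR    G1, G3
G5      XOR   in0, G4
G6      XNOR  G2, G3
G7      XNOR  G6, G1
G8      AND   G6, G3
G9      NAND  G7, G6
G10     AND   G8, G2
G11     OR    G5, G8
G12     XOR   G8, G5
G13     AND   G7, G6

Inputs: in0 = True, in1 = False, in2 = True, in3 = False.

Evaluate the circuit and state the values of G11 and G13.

G11 = False  G13 = False

G1 = in3 OR in2 OR in1 = False OR True OR False = True
G2 = in1 AND G1 = False AND True = False
G3 = NOT G2 = NOT False = True
G4 = G1 OR G3 = True OR True = True
G5 = in0 XOR G4 = True XOR True = False
G6 = G2 XNOR G3 = False XNOR True = False
G7 = G6 XNOR G1 = False XNOR True = False
G8 = G6 AND G3 = False AND True = False
G11 = G5 OR G8 = False OR False = False
G13 = G7 AND G6 = False AND False = False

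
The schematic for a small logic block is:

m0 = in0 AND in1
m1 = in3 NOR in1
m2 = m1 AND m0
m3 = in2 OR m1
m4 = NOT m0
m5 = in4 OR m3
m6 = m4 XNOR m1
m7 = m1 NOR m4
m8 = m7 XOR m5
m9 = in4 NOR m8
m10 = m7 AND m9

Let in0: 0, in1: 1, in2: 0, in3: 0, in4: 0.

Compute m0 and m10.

m0 = in0 AND in1 = 0 AND 1 = 0
m1 = in3 NOR in1 = 0 NOR 1 = 0
m3 = in2 OR m1 = 0 OR 0 = 0
m4 = NOT m0 = NOT 0 = 1
m5 = in4 OR m3 = 0 OR 0 = 0
m7 = m1 NOR m4 = 0 NOR 1 = 0
m8 = m7 XOR m5 = 0 XOR 0 = 0
m9 = in4 NOR m8 = 0 NOR 0 = 1
m10 = m7 AND m9 = 0 AND 1 = 0

m0 = 0  m10 = 0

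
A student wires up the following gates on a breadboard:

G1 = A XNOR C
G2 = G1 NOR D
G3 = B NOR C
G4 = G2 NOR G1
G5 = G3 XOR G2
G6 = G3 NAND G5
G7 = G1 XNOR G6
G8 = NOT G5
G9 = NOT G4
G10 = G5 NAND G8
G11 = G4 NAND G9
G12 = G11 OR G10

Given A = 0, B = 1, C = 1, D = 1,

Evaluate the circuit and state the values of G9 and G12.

G1 = A XNOR C = 0 XNOR 1 = 0
G2 = G1 NOR D = 0 NOR 1 = 0
G3 = B NOR C = 1 NOR 1 = 0
G4 = G2 NOR G1 = 0 NOR 0 = 1
G5 = G3 XOR G2 = 0 XOR 0 = 0
G8 = NOT G5 = NOT 0 = 1
G9 = NOT G4 = NOT 1 = 0
G10 = G5 NAND G8 = 0 NAND 1 = 1
G11 = G4 NAND G9 = 1 NAND 0 = 1
G12 = G11 OR G10 = 1 OR 1 = 1

G9 = 0  G12 = 1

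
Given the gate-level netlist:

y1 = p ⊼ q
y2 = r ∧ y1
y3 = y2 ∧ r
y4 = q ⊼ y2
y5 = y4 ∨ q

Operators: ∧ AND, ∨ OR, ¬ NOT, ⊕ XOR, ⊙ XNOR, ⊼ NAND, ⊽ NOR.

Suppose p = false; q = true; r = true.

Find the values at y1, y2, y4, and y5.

y1 = p NAND q = false NAND true = true
y2 = r AND y1 = true AND true = true
y4 = q NAND y2 = true NAND true = false
y5 = y4 OR q = false OR true = true

y1 = true; y2 = true; y4 = false; y5 = true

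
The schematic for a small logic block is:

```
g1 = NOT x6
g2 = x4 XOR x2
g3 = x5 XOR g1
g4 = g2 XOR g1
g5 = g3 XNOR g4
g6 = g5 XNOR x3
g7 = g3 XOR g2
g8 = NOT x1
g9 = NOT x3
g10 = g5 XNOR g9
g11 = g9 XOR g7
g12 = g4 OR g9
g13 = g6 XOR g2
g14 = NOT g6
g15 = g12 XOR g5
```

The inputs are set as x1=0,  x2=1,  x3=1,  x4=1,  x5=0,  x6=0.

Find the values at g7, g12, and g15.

g7 = 1, g12 = 1, g15 = 0

g1 = NOT x6 = NOT 0 = 1
g2 = x4 XOR x2 = 1 XOR 1 = 0
g3 = x5 XOR g1 = 0 XOR 1 = 1
g4 = g2 XOR g1 = 0 XOR 1 = 1
g5 = g3 XNOR g4 = 1 XNOR 1 = 1
g7 = g3 XOR g2 = 1 XOR 0 = 1
g9 = NOT x3 = NOT 1 = 0
g12 = g4 OR g9 = 1 OR 0 = 1
g15 = g12 XOR g5 = 1 XOR 1 = 0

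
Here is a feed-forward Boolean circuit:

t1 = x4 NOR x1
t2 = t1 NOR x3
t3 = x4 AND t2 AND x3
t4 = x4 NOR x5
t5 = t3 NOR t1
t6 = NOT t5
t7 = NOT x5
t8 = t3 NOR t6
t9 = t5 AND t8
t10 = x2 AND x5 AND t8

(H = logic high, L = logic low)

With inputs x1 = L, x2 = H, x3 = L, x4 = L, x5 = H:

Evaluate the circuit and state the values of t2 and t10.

t2 = L  t10 = L

t1 = x4 NOR x1 = L NOR L = H
t2 = t1 NOR x3 = H NOR L = L
t3 = x4 AND t2 AND x3 = L AND L AND L = L
t5 = t3 NOR t1 = L NOR H = L
t6 = NOT t5 = NOT L = H
t8 = t3 NOR t6 = L NOR H = L
t10 = x2 AND x5 AND t8 = H AND H AND L = L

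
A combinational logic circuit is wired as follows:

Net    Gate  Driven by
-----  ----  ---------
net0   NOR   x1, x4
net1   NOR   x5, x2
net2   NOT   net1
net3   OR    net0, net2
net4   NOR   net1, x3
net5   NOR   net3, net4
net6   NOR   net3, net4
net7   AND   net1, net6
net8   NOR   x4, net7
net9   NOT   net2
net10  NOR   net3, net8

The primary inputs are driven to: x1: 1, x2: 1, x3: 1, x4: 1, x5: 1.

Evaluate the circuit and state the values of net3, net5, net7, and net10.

net3 = 1, net5 = 0, net7 = 0, net10 = 0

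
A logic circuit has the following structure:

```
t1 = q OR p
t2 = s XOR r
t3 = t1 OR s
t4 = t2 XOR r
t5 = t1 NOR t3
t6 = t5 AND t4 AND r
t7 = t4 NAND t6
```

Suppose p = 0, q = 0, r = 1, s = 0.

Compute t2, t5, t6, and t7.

t1 = q OR p = 0 OR 0 = 0
t2 = s XOR r = 0 XOR 1 = 1
t3 = t1 OR s = 0 OR 0 = 0
t4 = t2 XOR r = 1 XOR 1 = 0
t5 = t1 NOR t3 = 0 NOR 0 = 1
t6 = t5 AND t4 AND r = 1 AND 0 AND 1 = 0
t7 = t4 NAND t6 = 0 NAND 0 = 1

t2 = 1, t5 = 1, t6 = 0, t7 = 1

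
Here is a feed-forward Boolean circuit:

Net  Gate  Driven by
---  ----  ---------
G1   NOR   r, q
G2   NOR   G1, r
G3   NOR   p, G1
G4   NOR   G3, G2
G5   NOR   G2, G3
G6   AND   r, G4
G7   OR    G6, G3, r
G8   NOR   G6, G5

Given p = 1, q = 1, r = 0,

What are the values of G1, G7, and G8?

G1 = r NOR q = 0 NOR 1 = 0
G2 = G1 NOR r = 0 NOR 0 = 1
G3 = p NOR G1 = 1 NOR 0 = 0
G4 = G3 NOR G2 = 0 NOR 1 = 0
G5 = G2 NOR G3 = 1 NOR 0 = 0
G6 = r AND G4 = 0 AND 0 = 0
G7 = G6 OR G3 OR r = 0 OR 0 OR 0 = 0
G8 = G6 NOR G5 = 0 NOR 0 = 1

G1 = 0  G7 = 0  G8 = 1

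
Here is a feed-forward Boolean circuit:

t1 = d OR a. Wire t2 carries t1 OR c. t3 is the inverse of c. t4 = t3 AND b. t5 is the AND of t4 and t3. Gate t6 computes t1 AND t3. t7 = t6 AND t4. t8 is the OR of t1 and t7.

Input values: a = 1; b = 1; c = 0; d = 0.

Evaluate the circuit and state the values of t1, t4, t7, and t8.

t1 = d OR a = 0 OR 1 = 1
t3 = NOT c = NOT 0 = 1
t4 = t3 AND b = 1 AND 1 = 1
t6 = t1 AND t3 = 1 AND 1 = 1
t7 = t6 AND t4 = 1 AND 1 = 1
t8 = t1 OR t7 = 1 OR 1 = 1

t1 = 1; t4 = 1; t7 = 1; t8 = 1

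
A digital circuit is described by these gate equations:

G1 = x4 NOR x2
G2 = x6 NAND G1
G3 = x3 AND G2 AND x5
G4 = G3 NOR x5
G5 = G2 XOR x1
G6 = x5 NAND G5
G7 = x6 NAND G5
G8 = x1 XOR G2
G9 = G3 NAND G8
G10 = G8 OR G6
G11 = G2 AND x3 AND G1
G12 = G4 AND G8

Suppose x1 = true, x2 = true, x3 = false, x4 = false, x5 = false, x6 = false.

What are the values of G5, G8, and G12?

G5 = false, G8 = false, G12 = false

G1 = x4 NOR x2 = false NOR true = false
G2 = x6 NAND G1 = false NAND false = true
G3 = x3 AND G2 AND x5 = false AND true AND false = false
G4 = G3 NOR x5 = false NOR false = true
G5 = G2 XOR x1 = true XOR true = false
G8 = x1 XOR G2 = true XOR true = false
G12 = G4 AND G8 = true AND false = false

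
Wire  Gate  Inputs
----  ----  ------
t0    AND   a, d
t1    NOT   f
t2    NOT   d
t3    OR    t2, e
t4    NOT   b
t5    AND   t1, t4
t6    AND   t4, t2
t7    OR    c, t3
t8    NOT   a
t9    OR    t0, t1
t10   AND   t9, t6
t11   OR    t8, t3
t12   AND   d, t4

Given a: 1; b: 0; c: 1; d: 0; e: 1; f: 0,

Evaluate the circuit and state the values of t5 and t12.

t5 = 1  t12 = 0

t1 = NOT f = NOT 0 = 1
t4 = NOT b = NOT 0 = 1
t5 = t1 AND t4 = 1 AND 1 = 1
t12 = d AND t4 = 0 AND 1 = 0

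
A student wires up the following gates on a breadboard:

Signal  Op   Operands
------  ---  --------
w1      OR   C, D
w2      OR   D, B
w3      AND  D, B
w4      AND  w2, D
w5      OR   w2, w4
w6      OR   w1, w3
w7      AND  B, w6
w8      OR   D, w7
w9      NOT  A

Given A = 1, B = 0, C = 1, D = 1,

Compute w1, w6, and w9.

w1 = 1, w6 = 1, w9 = 0

w1 = C OR D = 1 OR 1 = 1
w3 = D AND B = 1 AND 0 = 0
w6 = w1 OR w3 = 1 OR 0 = 1
w9 = NOT A = NOT 1 = 0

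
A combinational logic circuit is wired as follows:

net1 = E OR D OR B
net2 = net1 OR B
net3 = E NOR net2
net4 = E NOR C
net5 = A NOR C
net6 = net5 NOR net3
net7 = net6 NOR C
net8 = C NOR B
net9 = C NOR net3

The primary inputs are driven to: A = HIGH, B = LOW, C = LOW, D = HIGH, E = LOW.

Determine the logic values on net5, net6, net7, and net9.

net5 = LOW  net6 = HIGH  net7 = LOW  net9 = HIGH

net1 = E OR D OR B = LOW OR HIGH OR LOW = HIGH
net2 = net1 OR B = HIGH OR LOW = HIGH
net3 = E NOR net2 = LOW NOR HIGH = LOW
net5 = A NOR C = HIGH NOR LOW = LOW
net6 = net5 NOR net3 = LOW NOR LOW = HIGH
net7 = net6 NOR C = HIGH NOR LOW = LOW
net9 = C NOR net3 = LOW NOR LOW = HIGH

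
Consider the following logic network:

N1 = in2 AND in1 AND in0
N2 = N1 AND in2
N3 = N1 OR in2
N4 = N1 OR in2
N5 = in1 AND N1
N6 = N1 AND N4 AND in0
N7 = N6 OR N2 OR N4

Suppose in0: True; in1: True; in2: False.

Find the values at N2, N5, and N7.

N2 = False, N5 = False, N7 = False

N1 = in2 AND in1 AND in0 = False AND True AND True = False
N2 = N1 AND in2 = False AND False = False
N4 = N1 OR in2 = False OR False = False
N5 = in1 AND N1 = True AND False = False
N6 = N1 AND N4 AND in0 = False AND False AND True = False
N7 = N6 OR N2 OR N4 = False OR False OR False = False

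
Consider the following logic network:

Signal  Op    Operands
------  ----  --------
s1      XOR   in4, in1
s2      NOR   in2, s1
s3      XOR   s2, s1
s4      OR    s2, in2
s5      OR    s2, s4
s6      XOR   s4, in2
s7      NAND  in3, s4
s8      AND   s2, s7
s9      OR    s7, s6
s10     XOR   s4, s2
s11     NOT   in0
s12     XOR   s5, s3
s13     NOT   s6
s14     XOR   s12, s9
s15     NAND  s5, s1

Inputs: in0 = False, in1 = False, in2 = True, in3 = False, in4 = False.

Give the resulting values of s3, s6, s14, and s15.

s3 = False; s6 = False; s14 = False; s15 = True

s1 = in4 XOR in1 = False XOR False = False
s2 = in2 NOR s1 = True NOR False = False
s3 = s2 XOR s1 = False XOR False = False
s4 = s2 OR in2 = False OR True = True
s5 = s2 OR s4 = False OR True = True
s6 = s4 XOR in2 = True XOR True = False
s7 = in3 NAND s4 = False NAND True = True
s9 = s7 OR s6 = True OR False = True
s12 = s5 XOR s3 = True XOR False = True
s14 = s12 XOR s9 = True XOR True = False
s15 = s5 NAND s1 = True NAND False = True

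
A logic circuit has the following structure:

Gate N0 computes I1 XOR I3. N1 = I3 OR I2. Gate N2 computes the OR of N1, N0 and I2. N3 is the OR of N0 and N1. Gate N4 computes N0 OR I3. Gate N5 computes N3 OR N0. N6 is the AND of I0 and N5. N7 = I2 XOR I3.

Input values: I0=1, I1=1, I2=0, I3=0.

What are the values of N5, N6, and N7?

N5 = 1  N6 = 1  N7 = 0

N0 = I1 XOR I3 = 1 XOR 0 = 1
N1 = I3 OR I2 = 0 OR 0 = 0
N3 = N0 OR N1 = 1 OR 0 = 1
N5 = N3 OR N0 = 1 OR 1 = 1
N6 = I0 AND N5 = 1 AND 1 = 1
N7 = I2 XOR I3 = 0 XOR 0 = 0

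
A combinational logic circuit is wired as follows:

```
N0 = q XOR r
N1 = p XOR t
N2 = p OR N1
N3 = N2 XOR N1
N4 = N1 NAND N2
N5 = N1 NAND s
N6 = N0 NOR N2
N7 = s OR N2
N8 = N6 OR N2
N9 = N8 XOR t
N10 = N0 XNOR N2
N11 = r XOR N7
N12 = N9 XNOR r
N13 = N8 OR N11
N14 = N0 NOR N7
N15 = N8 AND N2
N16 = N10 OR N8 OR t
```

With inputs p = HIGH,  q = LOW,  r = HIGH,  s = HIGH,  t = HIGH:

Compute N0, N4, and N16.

N0 = HIGH  N4 = HIGH  N16 = HIGH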